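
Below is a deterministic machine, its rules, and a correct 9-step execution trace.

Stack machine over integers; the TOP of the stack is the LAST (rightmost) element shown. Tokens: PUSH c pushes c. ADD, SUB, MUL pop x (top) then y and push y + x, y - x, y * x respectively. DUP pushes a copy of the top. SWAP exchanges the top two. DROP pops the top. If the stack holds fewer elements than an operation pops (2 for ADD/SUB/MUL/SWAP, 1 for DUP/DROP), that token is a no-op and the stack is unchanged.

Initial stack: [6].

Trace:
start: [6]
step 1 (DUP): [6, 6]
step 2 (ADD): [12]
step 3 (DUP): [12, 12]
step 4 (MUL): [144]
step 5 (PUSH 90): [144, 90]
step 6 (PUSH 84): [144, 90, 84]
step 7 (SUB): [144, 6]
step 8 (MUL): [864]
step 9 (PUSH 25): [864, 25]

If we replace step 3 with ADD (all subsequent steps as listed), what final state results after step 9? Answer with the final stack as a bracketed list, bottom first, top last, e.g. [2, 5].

(re-executing from step 3 with the substitution; state before step 3: [12])
step 3 (ADD): [12]
step 4 (MUL): [12]
step 5 (PUSH 90): [12, 90]
step 6 (PUSH 84): [12, 90, 84]
step 7 (SUB): [12, 6]
step 8 (MUL): [72]
step 9 (PUSH 25): [72, 25]

[72, 25]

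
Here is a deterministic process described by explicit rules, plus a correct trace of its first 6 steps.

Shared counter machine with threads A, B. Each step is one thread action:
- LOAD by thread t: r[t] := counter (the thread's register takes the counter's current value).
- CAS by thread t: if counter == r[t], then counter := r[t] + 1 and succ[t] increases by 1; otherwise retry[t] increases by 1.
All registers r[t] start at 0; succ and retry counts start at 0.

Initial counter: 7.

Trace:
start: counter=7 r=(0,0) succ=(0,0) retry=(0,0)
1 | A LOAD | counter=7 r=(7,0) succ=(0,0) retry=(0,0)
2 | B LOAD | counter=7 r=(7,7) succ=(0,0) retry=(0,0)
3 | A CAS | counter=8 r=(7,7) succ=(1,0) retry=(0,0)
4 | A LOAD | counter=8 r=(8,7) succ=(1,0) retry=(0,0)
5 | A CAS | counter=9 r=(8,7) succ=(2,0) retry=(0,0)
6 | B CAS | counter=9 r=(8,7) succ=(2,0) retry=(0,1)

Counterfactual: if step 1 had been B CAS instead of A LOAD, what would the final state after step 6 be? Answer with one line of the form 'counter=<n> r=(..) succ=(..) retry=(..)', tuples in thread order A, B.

(re-executing from step 1 with the substitution; state before step 1: counter=7 r=(0,0) succ=(0,0) retry=(0,0))
1 | B CAS | counter=7 r=(0,0) succ=(0,0) retry=(0,1)
2 | B LOAD | counter=7 r=(0,7) succ=(0,0) retry=(0,1)
3 | A CAS | counter=7 r=(0,7) succ=(0,0) retry=(1,1)
4 | A LOAD | counter=7 r=(7,7) succ=(0,0) retry=(1,1)
5 | A CAS | counter=8 r=(7,7) succ=(1,0) retry=(1,1)
6 | B CAS | counter=8 r=(7,7) succ=(1,0) retry=(1,2)

counter=8 r=(7,7) succ=(1,0) retry=(1,2)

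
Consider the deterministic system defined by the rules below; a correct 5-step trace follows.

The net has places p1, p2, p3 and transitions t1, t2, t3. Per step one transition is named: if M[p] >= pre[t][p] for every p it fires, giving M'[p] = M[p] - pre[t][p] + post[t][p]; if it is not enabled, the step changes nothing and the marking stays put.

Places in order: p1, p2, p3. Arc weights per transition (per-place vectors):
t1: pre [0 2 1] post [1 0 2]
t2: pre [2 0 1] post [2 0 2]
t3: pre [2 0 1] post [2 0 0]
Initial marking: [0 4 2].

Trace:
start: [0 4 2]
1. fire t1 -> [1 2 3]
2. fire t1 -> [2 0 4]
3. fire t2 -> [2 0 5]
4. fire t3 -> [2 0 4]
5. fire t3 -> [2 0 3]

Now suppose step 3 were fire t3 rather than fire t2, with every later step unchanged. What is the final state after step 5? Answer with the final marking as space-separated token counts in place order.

(re-executing from step 3 with the substitution; state before step 3: [2 0 4])
3. fire t3 -> [2 0 3]
4. fire t3 -> [2 0 2]
5. fire t3 -> [2 0 1]

2 0 1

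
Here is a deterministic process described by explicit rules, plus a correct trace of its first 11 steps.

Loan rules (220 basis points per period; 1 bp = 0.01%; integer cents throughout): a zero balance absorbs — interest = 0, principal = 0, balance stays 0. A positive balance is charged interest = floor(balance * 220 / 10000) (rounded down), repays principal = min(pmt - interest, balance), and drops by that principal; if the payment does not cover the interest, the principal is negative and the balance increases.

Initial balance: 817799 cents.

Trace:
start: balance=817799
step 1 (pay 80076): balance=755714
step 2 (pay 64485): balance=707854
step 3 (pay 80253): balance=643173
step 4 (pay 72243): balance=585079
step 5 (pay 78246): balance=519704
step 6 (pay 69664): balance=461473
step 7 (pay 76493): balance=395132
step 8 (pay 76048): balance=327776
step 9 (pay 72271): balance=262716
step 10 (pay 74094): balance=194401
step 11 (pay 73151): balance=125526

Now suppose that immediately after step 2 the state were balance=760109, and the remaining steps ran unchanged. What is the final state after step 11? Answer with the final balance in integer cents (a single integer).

189088

state after step 2 := balance=760109
step 3 (pay 80253): balance=696578
step 4 (pay 72243): balance=639659
step 5 (pay 78246): balance=575485
step 6 (pay 69664): balance=518481
step 7 (pay 76493): balance=453394
step 8 (pay 76048): balance=387320
step 9 (pay 72271): balance=323570
step 10 (pay 74094): balance=256594
step 11 (pay 73151): balance=189088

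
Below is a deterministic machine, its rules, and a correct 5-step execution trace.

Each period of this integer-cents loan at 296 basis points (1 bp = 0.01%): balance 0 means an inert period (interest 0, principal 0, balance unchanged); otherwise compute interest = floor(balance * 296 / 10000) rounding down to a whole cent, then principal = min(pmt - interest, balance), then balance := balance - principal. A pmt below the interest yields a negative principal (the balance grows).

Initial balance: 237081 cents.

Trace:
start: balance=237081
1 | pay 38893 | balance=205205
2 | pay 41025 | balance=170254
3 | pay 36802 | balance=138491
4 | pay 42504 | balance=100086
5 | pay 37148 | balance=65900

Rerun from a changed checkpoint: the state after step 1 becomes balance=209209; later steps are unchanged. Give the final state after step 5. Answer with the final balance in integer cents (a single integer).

state after step 1 := balance=209209
2 | pay 41025 | balance=174376
3 | pay 36802 | balance=142735
4 | pay 42504 | balance=104455
5 | pay 37148 | balance=70398

70398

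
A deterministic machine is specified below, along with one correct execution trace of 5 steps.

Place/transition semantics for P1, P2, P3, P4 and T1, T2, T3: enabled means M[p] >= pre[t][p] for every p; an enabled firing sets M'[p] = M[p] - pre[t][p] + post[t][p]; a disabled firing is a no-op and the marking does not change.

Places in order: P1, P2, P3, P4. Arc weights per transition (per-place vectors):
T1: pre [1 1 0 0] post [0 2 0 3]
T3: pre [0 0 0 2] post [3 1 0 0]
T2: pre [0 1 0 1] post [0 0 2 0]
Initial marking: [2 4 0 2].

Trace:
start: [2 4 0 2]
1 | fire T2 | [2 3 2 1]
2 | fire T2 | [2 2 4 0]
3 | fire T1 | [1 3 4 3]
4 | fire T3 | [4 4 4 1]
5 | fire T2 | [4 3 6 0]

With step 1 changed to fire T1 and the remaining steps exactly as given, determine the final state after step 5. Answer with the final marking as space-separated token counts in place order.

(re-executing from step 1 with the substitution; state before step 1: [2 4 0 2])
1 | fire T1 | [1 5 0 5]
2 | fire T2 | [1 4 2 4]
3 | fire T1 | [0 5 2 7]
4 | fire T3 | [3 6 2 5]
5 | fire T2 | [3 5 4 4]

3 5 4 4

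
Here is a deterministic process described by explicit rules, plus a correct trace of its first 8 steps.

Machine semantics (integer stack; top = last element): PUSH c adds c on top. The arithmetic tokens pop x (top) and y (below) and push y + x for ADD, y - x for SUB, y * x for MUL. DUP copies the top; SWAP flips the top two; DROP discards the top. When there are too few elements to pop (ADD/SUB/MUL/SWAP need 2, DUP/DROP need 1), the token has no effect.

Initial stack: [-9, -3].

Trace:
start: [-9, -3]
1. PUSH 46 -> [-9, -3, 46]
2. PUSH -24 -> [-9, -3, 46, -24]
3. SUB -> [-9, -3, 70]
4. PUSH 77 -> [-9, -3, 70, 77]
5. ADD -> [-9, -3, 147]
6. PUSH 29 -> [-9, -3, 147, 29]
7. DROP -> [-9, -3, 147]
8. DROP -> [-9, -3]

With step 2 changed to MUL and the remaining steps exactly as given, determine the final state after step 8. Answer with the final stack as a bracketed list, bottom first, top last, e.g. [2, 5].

(re-executing from step 2 with the substitution; state before step 2: [-9, -3, 46])
2. MUL -> [-9, -138]
3. SUB -> [129]
4. PUSH 77 -> [129, 77]
5. ADD -> [206]
6. PUSH 29 -> [206, 29]
7. DROP -> [206]
8. DROP -> []

[]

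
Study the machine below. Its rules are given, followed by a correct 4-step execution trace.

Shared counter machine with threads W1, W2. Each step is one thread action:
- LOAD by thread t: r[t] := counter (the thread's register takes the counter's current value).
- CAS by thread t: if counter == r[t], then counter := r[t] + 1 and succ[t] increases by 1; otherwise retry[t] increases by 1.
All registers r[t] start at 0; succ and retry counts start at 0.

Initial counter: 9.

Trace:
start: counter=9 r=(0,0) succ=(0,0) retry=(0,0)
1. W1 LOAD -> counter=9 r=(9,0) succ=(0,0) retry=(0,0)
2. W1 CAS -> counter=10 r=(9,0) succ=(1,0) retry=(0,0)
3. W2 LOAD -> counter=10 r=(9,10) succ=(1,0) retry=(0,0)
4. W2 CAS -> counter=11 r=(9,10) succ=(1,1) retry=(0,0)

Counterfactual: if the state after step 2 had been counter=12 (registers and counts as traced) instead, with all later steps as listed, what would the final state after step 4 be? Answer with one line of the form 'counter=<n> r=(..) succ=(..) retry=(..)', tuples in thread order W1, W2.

state after step 2 := counter=12 r=(9,0) succ=(1,0) retry=(0,0)
3. W2 LOAD -> counter=12 r=(9,12) succ=(1,0) retry=(0,0)
4. W2 CAS -> counter=13 r=(9,12) succ=(1,1) retry=(0,0)

counter=13 r=(9,12) succ=(1,1) retry=(0,0)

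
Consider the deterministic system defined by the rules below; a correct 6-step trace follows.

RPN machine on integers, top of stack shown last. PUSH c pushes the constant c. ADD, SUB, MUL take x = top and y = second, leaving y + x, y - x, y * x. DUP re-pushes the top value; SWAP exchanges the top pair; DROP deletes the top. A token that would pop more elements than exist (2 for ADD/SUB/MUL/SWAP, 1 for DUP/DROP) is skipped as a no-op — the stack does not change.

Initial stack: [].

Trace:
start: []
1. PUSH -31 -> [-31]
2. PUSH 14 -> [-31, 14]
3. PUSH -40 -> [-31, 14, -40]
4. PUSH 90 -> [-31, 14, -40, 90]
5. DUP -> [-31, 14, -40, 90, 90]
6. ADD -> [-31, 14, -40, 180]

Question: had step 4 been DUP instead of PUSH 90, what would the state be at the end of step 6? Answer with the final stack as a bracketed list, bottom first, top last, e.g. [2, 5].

(re-executing from step 4 with the substitution; state before step 4: [-31, 14, -40])
4. DUP -> [-31, 14, -40, -40]
5. DUP -> [-31, 14, -40, -40, -40]
6. ADD -> [-31, 14, -40, -80]

[-31, 14, -40, -80]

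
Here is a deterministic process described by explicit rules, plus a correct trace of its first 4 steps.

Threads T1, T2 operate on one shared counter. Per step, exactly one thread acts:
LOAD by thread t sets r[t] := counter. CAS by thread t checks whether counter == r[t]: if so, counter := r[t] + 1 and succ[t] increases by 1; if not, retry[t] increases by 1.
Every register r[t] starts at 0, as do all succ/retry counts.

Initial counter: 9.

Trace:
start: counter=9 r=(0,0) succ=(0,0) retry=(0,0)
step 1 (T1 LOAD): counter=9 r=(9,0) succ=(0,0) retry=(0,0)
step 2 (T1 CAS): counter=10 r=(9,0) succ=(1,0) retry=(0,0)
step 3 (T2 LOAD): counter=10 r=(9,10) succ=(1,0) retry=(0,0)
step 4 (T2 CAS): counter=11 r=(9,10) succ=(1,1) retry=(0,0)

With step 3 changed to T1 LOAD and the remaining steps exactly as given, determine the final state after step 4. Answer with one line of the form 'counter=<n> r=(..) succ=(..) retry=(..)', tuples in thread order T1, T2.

counter=10 r=(10,0) succ=(1,0) retry=(0,1)

(re-executing from step 3 with the substitution; state before step 3: counter=10 r=(9,0) succ=(1,0) retry=(0,0))
step 3 (T1 LOAD): counter=10 r=(10,0) succ=(1,0) retry=(0,0)
step 4 (T2 CAS): counter=10 r=(10,0) succ=(1,0) retry=(0,1)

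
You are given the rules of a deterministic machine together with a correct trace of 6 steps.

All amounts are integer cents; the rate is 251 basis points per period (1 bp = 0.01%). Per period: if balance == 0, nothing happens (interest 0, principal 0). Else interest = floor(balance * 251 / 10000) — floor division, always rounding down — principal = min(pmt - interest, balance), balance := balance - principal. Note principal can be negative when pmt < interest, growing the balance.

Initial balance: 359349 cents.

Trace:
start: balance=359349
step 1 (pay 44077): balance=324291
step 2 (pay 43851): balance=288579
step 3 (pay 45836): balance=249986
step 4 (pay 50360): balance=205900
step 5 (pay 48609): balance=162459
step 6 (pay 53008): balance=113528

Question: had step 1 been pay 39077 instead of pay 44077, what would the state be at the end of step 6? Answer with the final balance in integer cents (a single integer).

(re-executing from step 1 with the substitution; state before step 1: balance=359349)
step 1 (pay 39077): balance=329291
step 2 (pay 43851): balance=293705
step 3 (pay 45836): balance=255240
step 4 (pay 50360): balance=211286
step 5 (pay 48609): balance=167980
step 6 (pay 53008): balance=119188

119188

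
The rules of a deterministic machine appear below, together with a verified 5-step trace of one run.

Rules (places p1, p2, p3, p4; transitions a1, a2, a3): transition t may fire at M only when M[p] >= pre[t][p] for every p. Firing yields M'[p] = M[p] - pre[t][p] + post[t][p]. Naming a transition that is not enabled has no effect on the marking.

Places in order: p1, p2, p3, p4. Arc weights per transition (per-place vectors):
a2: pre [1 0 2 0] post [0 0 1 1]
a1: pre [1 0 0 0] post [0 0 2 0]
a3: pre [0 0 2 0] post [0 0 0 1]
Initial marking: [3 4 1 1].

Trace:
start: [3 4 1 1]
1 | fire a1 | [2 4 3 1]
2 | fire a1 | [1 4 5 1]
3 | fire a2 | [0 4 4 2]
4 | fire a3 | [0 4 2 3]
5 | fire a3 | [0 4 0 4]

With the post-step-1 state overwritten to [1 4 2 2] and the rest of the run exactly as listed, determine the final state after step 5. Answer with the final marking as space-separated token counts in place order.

0 4 0 4

state after step 1 := [1 4 2 2]
2 | fire a1 | [0 4 4 2]
3 | fire a2 | [0 4 4 2]
4 | fire a3 | [0 4 2 3]
5 | fire a3 | [0 4 0 4]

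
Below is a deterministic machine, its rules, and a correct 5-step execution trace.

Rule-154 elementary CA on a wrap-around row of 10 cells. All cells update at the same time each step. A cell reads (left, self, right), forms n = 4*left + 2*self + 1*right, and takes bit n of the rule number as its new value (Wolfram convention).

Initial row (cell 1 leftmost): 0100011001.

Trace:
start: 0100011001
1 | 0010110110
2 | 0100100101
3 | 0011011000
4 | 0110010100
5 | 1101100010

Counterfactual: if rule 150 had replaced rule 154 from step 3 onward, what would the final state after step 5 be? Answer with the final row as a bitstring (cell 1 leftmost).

1101110111

(re-executing steps 3..5 under rule 150; state before step 3: 0100100101)
3 | 0111111101
4 | 0011111001
5 | 1101110111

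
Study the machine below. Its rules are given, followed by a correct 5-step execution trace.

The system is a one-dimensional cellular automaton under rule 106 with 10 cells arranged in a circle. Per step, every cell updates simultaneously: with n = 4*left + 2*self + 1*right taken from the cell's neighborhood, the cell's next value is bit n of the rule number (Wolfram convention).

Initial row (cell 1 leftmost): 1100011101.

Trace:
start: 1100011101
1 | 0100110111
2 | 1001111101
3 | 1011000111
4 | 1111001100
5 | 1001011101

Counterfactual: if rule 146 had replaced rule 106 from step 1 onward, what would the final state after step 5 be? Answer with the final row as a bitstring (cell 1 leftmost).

(re-executing steps 1..5 under rule 146; state before step 1: 1100011101)
1 | 1010101000
2 | 0000000101
3 | 1000001000
4 | 0100010101
5 | 0010100000

0010100000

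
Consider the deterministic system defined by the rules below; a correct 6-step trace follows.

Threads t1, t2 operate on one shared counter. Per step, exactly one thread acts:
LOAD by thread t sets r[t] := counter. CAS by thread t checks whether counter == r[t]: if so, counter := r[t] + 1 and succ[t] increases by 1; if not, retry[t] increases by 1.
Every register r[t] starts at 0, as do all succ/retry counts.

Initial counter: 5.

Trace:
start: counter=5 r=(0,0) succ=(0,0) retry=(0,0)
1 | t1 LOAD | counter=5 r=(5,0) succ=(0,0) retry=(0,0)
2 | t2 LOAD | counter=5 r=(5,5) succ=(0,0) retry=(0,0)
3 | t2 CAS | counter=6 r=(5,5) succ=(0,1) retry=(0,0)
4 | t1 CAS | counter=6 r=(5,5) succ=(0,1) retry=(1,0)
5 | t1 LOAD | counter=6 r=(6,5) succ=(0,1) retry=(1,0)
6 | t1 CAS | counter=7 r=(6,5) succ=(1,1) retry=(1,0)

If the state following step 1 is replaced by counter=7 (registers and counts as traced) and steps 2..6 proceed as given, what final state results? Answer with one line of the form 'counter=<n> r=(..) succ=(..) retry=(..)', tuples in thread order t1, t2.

counter=9 r=(8,7) succ=(1,1) retry=(1,0)

state after step 1 := counter=7 r=(5,0) succ=(0,0) retry=(0,0)
2 | t2 LOAD | counter=7 r=(5,7) succ=(0,0) retry=(0,0)
3 | t2 CAS | counter=8 r=(5,7) succ=(0,1) retry=(0,0)
4 | t1 CAS | counter=8 r=(5,7) succ=(0,1) retry=(1,0)
5 | t1 LOAD | counter=8 r=(8,7) succ=(0,1) retry=(1,0)
6 | t1 CAS | counter=9 r=(8,7) succ=(1,1) retry=(1,0)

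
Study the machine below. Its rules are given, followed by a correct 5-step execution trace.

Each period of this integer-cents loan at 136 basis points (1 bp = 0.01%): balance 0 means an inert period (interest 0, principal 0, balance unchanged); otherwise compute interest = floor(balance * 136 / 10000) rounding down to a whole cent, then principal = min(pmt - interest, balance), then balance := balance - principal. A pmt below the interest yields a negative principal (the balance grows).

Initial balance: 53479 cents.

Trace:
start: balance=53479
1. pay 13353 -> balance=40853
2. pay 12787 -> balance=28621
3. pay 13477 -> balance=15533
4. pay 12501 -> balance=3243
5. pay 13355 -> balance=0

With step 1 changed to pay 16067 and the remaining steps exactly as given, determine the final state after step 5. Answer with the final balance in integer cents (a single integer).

(re-executing from step 1 with the substitution; state before step 1: balance=53479)
1. pay 16067 -> balance=38139
2. pay 12787 -> balance=25870
3. pay 13477 -> balance=12744
4. pay 12501 -> balance=416
5. pay 13355 -> balance=0

0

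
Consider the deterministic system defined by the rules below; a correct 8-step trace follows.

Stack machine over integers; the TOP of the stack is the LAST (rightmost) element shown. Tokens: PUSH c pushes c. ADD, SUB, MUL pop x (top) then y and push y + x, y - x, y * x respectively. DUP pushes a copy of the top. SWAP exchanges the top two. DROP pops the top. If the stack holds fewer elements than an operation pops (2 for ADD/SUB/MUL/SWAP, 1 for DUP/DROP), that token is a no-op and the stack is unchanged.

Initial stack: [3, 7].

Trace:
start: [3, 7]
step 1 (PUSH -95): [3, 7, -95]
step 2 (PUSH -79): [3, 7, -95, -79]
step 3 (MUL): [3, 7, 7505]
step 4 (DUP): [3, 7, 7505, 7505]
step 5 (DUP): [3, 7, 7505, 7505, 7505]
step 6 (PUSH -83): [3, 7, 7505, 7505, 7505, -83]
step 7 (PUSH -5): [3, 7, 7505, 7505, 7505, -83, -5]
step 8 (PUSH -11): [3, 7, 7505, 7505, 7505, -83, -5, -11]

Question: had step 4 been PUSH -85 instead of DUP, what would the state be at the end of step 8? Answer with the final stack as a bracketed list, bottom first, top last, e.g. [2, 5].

[3, 7, 7505, -85, -85, -83, -5, -11]

(re-executing from step 4 with the substitution; state before step 4: [3, 7, 7505])
step 4 (PUSH -85): [3, 7, 7505, -85]
step 5 (DUP): [3, 7, 7505, -85, -85]
step 6 (PUSH -83): [3, 7, 7505, -85, -85, -83]
step 7 (PUSH -5): [3, 7, 7505, -85, -85, -83, -5]
step 8 (PUSH -11): [3, 7, 7505, -85, -85, -83, -5, -11]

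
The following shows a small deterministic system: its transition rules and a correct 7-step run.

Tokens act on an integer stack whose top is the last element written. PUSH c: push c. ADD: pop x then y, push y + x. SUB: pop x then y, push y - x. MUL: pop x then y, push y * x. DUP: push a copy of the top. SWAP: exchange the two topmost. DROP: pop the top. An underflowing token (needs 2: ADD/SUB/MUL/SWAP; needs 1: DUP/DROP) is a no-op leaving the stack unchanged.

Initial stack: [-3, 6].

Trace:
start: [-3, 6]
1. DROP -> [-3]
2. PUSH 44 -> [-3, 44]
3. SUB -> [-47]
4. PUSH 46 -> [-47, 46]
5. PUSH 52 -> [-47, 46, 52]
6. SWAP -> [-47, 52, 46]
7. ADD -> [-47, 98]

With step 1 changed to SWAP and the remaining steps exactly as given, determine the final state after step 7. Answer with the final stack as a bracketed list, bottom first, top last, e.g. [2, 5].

(re-executing from step 1 with the substitution; state before step 1: [-3, 6])
1. SWAP -> [6, -3]
2. PUSH 44 -> [6, -3, 44]
3. SUB -> [6, -47]
4. PUSH 46 -> [6, -47, 46]
5. PUSH 52 -> [6, -47, 46, 52]
6. SWAP -> [6, -47, 52, 46]
7. ADD -> [6, -47, 98]

[6, -47, 98]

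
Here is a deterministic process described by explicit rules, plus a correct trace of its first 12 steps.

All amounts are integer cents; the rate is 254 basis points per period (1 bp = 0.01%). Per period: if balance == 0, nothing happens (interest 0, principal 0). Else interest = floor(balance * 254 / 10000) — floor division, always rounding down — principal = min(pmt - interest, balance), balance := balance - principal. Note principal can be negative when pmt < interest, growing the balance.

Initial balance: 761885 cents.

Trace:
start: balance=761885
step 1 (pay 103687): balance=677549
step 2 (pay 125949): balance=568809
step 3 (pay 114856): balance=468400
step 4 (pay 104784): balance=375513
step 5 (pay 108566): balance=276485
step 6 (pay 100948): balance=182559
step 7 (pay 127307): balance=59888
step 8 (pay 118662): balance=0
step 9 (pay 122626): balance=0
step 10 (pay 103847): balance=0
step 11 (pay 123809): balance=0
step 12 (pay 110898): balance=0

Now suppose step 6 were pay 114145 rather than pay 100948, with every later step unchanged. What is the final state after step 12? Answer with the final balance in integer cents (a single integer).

(re-executing from step 6 with the substitution; state before step 6: balance=276485)
step 6 (pay 114145): balance=169362
step 7 (pay 127307): balance=46356
step 8 (pay 118662): balance=0
step 9 (pay 122626): balance=0
step 10 (pay 103847): balance=0
step 11 (pay 123809): balance=0
step 12 (pay 110898): balance=0

0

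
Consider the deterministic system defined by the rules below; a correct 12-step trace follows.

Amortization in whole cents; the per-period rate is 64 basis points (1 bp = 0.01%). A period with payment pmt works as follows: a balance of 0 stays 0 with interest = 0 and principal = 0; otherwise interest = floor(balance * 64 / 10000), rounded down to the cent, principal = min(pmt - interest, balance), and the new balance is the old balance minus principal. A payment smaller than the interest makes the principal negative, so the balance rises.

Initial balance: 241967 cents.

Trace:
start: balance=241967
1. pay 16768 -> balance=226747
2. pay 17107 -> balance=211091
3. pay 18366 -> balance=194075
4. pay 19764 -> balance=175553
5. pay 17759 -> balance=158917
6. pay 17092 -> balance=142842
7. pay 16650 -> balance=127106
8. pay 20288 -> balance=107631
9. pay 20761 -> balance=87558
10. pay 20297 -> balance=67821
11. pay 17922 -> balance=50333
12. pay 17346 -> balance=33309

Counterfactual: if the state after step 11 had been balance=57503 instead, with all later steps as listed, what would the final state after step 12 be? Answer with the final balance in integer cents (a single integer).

40525

state after step 11 := balance=57503
12. pay 17346 -> balance=40525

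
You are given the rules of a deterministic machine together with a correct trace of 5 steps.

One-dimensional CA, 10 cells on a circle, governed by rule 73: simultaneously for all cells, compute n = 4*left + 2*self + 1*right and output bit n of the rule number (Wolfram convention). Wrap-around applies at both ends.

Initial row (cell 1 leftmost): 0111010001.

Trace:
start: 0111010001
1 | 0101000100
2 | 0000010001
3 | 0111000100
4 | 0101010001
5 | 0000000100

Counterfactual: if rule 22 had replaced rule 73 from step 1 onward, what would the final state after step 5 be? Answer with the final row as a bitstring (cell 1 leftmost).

0000011011

(re-executing steps 1..5 under rule 22; state before step 1: 0111010001)
1 | 0000011011
2 | 1000100000
3 | 1101110001
4 | 0000001010
5 | 0000011011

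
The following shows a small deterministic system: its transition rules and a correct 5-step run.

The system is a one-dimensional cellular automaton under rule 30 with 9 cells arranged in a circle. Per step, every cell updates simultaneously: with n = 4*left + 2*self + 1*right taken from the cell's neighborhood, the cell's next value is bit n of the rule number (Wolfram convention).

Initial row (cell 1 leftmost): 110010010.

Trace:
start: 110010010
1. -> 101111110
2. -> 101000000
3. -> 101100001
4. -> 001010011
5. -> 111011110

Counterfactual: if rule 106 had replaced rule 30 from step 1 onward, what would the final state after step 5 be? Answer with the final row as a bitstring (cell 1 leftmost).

(re-executing steps 1..5 under rule 106; state before step 1: 110010010)
1. -> 110100101
2. -> 011001011
3. -> 111010111
4. -> 001101100
5. -> 011111100

011111100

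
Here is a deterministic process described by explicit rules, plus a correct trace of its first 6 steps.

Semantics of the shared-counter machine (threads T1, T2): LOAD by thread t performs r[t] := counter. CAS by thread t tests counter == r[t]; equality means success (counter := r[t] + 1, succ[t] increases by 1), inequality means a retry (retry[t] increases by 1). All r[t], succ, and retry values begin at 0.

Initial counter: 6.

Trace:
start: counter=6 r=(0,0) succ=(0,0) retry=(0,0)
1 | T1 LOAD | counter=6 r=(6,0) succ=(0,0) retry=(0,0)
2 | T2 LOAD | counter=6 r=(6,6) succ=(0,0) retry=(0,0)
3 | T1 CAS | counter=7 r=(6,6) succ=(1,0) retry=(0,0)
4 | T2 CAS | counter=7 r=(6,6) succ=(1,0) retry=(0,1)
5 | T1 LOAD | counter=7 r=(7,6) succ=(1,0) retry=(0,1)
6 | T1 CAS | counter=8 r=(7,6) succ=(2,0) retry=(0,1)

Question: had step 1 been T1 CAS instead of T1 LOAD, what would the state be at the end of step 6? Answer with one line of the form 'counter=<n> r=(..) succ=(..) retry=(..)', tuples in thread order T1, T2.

counter=8 r=(7,6) succ=(1,1) retry=(2,0)

(re-executing from step 1 with the substitution; state before step 1: counter=6 r=(0,0) succ=(0,0) retry=(0,0))
1 | T1 CAS | counter=6 r=(0,0) succ=(0,0) retry=(1,0)
2 | T2 LOAD | counter=6 r=(0,6) succ=(0,0) retry=(1,0)
3 | T1 CAS | counter=6 r=(0,6) succ=(0,0) retry=(2,0)
4 | T2 CAS | counter=7 r=(0,6) succ=(0,1) retry=(2,0)
5 | T1 LOAD | counter=7 r=(7,6) succ=(0,1) retry=(2,0)
6 | T1 CAS | counter=8 r=(7,6) succ=(1,1) retry=(2,0)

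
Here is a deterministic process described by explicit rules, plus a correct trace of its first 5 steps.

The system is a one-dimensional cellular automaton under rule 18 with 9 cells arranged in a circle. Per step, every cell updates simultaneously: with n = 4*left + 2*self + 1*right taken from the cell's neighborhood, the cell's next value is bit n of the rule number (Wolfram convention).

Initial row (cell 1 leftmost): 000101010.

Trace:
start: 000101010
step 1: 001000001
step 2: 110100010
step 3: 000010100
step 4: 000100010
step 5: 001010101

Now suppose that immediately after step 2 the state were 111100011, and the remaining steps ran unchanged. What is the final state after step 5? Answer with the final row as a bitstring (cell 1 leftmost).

state after step 2 := 111100011
step 3: 000010100
step 4: 000100010
step 5: 001010101

001010101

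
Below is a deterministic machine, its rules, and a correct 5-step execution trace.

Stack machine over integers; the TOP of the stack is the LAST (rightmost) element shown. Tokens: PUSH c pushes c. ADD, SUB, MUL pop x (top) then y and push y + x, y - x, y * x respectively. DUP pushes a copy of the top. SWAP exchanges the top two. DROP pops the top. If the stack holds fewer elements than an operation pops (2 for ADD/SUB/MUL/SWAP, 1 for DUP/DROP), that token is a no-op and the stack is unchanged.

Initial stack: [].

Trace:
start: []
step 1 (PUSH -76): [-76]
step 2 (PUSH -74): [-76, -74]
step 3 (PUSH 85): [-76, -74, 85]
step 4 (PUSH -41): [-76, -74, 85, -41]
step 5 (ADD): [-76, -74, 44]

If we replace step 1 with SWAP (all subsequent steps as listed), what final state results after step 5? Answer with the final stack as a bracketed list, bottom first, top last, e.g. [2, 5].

(re-executing from step 1 with the substitution; state before step 1: [])
step 1 (SWAP): []
step 2 (PUSH -74): [-74]
step 3 (PUSH 85): [-74, 85]
step 4 (PUSH -41): [-74, 85, -41]
step 5 (ADD): [-74, 44]

[-74, 44]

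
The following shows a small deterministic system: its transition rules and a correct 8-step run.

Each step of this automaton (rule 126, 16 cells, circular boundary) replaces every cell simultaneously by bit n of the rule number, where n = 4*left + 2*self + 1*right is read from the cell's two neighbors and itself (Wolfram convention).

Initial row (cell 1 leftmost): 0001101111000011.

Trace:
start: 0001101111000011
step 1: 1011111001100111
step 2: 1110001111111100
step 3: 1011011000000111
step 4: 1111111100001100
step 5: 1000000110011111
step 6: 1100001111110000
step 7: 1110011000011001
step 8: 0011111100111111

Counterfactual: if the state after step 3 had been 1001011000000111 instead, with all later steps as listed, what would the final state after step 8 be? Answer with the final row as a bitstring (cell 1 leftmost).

state after step 3 := 1001011000000111
step 4: 1111111100001100
step 5: 1000000110011111
step 6: 1100001111110000
step 7: 1110011000011001
step 8: 0011111100111111

0011111100111111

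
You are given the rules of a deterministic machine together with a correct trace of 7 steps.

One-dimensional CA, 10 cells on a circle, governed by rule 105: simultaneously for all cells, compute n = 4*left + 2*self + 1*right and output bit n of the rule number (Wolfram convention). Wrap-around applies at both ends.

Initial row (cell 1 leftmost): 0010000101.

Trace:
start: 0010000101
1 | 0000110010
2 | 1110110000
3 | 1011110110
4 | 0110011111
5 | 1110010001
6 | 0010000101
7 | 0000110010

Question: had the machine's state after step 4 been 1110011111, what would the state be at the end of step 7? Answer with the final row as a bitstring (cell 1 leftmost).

state after step 4 := 1110011111
5 | 0010010000
6 | 1000000111
7 | 1011110100

1011110100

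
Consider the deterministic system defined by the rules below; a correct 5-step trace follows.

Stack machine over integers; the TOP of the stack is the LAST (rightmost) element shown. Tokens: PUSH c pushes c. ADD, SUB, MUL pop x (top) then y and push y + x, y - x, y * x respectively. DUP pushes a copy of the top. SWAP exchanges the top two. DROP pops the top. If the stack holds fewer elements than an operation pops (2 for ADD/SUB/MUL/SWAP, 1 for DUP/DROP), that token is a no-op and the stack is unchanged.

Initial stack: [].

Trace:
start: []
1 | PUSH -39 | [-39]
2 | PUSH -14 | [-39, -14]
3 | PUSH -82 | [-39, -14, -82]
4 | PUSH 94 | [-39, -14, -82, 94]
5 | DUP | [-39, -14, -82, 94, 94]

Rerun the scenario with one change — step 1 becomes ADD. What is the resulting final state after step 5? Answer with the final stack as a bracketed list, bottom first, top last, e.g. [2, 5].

(re-executing from step 1 with the substitution; state before step 1: [])
1 | ADD | []
2 | PUSH -14 | [-14]
3 | PUSH -82 | [-14, -82]
4 | PUSH 94 | [-14, -82, 94]
5 | DUP | [-14, -82, 94, 94]

[-14, -82, 94, 94]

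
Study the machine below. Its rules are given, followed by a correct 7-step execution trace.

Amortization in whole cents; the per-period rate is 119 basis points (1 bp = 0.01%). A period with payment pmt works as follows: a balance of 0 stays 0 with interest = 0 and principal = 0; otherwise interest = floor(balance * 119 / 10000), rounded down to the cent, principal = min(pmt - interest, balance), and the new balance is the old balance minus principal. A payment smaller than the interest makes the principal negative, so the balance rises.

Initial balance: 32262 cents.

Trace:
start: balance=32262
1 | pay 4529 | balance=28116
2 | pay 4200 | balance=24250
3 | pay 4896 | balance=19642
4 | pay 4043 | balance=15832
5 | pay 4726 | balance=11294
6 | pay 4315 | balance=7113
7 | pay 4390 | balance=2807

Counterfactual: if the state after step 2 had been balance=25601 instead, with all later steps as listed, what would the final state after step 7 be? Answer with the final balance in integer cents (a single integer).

4241

state after step 2 := balance=25601
3 | pay 4896 | balance=21009
4 | pay 4043 | balance=17216
5 | pay 4726 | balance=12694
6 | pay 4315 | balance=8530
7 | pay 4390 | balance=4241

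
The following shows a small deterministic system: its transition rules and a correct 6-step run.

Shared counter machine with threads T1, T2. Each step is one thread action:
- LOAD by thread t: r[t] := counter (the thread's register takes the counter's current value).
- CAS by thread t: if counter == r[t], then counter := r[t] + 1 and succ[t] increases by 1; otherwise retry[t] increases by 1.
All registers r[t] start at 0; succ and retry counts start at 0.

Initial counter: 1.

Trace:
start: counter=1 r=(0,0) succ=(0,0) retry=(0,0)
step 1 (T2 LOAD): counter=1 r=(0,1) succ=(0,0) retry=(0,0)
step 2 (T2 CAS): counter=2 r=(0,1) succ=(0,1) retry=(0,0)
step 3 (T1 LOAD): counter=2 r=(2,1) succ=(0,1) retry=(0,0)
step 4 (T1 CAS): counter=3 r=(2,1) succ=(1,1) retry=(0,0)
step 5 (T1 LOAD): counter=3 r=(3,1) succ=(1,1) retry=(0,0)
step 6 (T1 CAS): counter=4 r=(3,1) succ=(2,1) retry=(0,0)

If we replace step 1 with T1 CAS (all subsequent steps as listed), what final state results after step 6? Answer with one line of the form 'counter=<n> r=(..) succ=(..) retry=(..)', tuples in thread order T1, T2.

counter=3 r=(2,0) succ=(2,0) retry=(1,1)

(re-executing from step 1 with the substitution; state before step 1: counter=1 r=(0,0) succ=(0,0) retry=(0,0))
step 1 (T1 CAS): counter=1 r=(0,0) succ=(0,0) retry=(1,0)
step 2 (T2 CAS): counter=1 r=(0,0) succ=(0,0) retry=(1,1)
step 3 (T1 LOAD): counter=1 r=(1,0) succ=(0,0) retry=(1,1)
step 4 (T1 CAS): counter=2 r=(1,0) succ=(1,0) retry=(1,1)
step 5 (T1 LOAD): counter=2 r=(2,0) succ=(1,0) retry=(1,1)
step 6 (T1 CAS): counter=3 r=(2,0) succ=(2,0) retry=(1,1)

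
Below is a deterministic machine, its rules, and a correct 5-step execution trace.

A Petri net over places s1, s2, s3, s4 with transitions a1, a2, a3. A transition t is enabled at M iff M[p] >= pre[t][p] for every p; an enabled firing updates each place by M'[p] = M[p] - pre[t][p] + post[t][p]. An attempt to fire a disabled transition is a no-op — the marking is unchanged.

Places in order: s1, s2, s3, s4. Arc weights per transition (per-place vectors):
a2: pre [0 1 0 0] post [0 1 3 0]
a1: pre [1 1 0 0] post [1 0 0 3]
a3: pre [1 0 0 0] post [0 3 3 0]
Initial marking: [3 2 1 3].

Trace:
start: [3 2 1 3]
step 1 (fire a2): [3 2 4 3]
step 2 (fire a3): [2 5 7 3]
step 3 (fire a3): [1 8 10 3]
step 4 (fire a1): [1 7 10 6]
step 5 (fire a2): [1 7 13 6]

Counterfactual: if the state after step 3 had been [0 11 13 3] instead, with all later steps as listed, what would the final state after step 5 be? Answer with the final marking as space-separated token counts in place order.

0 11 16 3

state after step 3 := [0 11 13 3]
step 4 (fire a1): [0 11 13 3]
step 5 (fire a2): [0 11 16 3]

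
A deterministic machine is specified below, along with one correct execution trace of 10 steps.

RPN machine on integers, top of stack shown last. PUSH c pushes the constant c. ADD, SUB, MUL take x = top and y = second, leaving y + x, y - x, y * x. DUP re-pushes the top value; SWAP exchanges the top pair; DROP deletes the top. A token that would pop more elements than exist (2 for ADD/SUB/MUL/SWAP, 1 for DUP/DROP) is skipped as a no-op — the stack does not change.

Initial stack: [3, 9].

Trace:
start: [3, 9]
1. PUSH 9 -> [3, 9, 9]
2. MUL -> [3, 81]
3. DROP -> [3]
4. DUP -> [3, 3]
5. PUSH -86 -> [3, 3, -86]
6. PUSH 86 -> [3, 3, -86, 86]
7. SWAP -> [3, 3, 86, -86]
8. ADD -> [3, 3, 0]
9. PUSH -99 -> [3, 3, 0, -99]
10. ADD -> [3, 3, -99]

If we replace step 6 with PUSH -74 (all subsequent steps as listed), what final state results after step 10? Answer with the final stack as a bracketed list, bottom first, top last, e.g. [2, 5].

[3, 3, -259]

(re-executing from step 6 with the substitution; state before step 6: [3, 3, -86])
6. PUSH -74 -> [3, 3, -86, -74]
7. SWAP -> [3, 3, -74, -86]
8. ADD -> [3, 3, -160]
9. PUSH -99 -> [3, 3, -160, -99]
10. ADD -> [3, 3, -259]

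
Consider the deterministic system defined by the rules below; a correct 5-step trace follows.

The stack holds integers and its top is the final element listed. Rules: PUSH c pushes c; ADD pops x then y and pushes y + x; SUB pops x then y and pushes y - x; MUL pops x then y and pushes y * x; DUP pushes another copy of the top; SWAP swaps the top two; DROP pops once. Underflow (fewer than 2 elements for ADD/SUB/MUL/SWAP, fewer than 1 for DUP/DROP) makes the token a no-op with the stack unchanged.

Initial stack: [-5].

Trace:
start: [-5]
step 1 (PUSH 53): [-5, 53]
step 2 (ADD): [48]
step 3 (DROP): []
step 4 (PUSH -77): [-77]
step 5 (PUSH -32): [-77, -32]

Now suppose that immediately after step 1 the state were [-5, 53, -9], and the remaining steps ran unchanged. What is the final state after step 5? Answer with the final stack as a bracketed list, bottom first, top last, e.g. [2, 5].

state after step 1 := [-5, 53, -9]
step 2 (ADD): [-5, 44]
step 3 (DROP): [-5]
step 4 (PUSH -77): [-5, -77]
step 5 (PUSH -32): [-5, -77, -32]

[-5, -77, -32]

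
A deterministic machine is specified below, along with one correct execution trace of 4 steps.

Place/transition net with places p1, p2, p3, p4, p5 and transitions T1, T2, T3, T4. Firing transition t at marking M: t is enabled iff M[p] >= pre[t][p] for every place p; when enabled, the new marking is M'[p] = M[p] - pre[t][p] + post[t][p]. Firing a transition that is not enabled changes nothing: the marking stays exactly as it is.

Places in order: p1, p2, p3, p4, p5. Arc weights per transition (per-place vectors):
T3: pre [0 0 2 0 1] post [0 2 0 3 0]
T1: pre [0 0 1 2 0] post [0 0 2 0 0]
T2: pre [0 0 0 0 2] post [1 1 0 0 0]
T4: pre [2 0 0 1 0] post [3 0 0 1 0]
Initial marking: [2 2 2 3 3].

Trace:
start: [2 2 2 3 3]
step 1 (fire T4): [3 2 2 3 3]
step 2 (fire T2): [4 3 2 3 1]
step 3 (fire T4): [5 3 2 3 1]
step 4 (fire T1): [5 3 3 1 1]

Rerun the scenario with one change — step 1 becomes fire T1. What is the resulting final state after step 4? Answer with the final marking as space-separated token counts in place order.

4 3 3 1 1

(re-executing from step 1 with the substitution; state before step 1: [2 2 2 3 3])
step 1 (fire T1): [2 2 3 1 3]
step 2 (fire T2): [3 3 3 1 1]
step 3 (fire T4): [4 3 3 1 1]
step 4 (fire T1): [4 3 3 1 1]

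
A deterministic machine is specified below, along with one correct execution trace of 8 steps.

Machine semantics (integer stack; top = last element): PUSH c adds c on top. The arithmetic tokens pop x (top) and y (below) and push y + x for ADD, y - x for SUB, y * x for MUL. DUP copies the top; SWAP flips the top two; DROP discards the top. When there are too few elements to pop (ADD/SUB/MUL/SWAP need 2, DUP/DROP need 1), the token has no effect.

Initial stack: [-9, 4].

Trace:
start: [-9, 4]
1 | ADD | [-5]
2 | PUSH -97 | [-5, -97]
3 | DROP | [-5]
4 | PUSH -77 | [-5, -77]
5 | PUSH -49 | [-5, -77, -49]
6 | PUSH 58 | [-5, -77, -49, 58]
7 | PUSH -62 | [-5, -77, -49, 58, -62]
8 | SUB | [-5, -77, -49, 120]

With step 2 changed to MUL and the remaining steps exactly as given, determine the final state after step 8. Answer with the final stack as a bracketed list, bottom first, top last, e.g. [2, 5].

(re-executing from step 2 with the substitution; state before step 2: [-5])
2 | MUL | [-5]
3 | DROP | []
4 | PUSH -77 | [-77]
5 | PUSH -49 | [-77, -49]
6 | PUSH 58 | [-77, -49, 58]
7 | PUSH -62 | [-77, -49, 58, -62]
8 | SUB | [-77, -49, 120]

[-77, -49, 120]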